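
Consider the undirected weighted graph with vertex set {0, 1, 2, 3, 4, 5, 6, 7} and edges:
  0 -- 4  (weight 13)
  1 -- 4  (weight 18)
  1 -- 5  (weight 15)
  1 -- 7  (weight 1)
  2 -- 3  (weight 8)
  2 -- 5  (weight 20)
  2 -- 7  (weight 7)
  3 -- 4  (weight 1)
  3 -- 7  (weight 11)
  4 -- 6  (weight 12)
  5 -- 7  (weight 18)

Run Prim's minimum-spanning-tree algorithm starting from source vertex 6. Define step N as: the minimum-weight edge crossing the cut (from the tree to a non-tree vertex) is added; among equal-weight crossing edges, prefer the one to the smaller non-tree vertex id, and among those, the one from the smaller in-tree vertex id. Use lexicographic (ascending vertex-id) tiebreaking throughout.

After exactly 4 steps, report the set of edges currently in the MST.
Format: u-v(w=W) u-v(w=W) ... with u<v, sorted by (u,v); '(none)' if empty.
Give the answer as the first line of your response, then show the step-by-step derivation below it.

2-3(w=8) 2-7(w=7) 3-4(w=1) 4-6(w=12)

step 1: add edge 4-6 (w=12); MST = {4-6(w=12)}
step 2: add edge 3-4 (w=1); MST = {3-4(w=1) 4-6(w=12)}
step 3: add edge 2-3 (w=8); MST = {2-3(w=8) 3-4(w=1) 4-6(w=12)}
step 4: add edge 2-7 (w=7); MST = {2-3(w=8) 2-7(w=7) 3-4(w=1) 4-6(w=12)}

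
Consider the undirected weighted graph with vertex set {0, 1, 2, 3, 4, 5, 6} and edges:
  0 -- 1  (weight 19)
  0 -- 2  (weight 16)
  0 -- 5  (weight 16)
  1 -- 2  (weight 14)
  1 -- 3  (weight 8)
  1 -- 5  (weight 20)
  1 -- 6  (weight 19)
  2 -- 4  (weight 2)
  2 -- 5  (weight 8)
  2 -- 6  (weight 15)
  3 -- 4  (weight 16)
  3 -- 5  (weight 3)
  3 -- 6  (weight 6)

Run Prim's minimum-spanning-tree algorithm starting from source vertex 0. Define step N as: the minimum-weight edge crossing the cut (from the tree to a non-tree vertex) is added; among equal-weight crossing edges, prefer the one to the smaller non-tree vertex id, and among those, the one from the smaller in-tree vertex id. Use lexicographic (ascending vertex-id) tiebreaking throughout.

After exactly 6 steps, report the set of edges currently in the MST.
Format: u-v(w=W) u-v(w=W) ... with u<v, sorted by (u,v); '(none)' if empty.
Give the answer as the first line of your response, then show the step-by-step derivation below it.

0-2(w=16) 1-3(w=8) 2-4(w=2) 2-5(w=8) 3-5(w=3) 3-6(w=6)

step 1: add edge 0-2 (w=16); MST = {0-2(w=16)}
step 2: add edge 2-4 (w=2); MST = {0-2(w=16) 2-4(w=2)}
step 3: add edge 2-5 (w=8); MST = {0-2(w=16) 2-4(w=2) 2-5(w=8)}
step 4: add edge 3-5 (w=3); MST = {0-2(w=16) 2-4(w=2) 2-5(w=8) 3-5(w=3)}
step 5: add edge 3-6 (w=6); MST = {0-2(w=16) 2-4(w=2) 2-5(w=8) 3-5(w=3) 3-6(w=6)}
step 6: add edge 1-3 (w=8); MST = {0-2(w=16) 1-3(w=8) 2-4(w=2) 2-5(w=8) 3-5(w=3) 3-6(w=6)}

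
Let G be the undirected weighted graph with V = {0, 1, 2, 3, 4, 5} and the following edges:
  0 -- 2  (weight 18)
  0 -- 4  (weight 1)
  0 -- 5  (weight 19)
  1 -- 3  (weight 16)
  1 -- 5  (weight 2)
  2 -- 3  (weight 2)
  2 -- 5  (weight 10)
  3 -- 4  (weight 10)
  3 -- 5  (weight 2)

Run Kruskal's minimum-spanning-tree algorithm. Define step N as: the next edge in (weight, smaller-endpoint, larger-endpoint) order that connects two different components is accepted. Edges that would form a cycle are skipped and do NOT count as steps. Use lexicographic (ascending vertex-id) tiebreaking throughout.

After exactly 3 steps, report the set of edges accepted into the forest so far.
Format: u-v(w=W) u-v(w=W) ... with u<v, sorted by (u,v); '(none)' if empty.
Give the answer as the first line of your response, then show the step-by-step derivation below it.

0-4(w=1) 1-5(w=2) 2-3(w=2)

step 1: add edge 0-4 (w=1); MST = {0-4(w=1)}
step 2: add edge 1-5 (w=2); MST = {0-4(w=1) 1-5(w=2)}
step 3: add edge 2-3 (w=2); MST = {0-4(w=1) 1-5(w=2) 2-3(w=2)}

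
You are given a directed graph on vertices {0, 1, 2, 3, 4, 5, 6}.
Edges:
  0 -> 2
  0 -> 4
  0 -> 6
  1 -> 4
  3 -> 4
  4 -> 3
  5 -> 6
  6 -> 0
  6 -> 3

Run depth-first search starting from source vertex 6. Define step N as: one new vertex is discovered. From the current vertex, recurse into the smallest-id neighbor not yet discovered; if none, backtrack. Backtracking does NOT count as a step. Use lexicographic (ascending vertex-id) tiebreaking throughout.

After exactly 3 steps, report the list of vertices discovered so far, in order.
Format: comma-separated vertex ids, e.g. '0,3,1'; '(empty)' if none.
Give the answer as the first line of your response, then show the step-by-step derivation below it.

6,0,2

step 1: discover 6; path=6; order=6
step 2: discover 0; path=6>0; order=6,0
step 3: discover 2; path=6>0>2; order=6,0,2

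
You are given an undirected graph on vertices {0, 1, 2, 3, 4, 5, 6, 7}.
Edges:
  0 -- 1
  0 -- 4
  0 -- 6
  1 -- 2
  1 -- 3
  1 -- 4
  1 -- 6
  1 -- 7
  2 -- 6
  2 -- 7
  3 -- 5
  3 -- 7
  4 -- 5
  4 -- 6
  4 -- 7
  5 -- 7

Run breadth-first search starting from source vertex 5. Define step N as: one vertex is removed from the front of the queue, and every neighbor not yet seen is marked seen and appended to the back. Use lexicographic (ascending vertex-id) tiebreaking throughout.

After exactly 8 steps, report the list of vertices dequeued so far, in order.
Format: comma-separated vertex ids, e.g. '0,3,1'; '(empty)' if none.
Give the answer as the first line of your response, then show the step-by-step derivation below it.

5,3,4,7,1,0,6,2

step 1: dequeue 5; queue=[3,4,7]; order=5
step 2: dequeue 3; queue=[4,7,1]; order=5,3
step 3: dequeue 4; queue=[7,1,0,6]; order=5,3,4
step 4: dequeue 7; queue=[1,0,6,2]; order=5,3,4,7
step 5: dequeue 1; queue=[0,6,2]; order=5,3,4,7,1
step 6: dequeue 0; queue=[6,2]; order=5,3,4,7,1,0
step 7: dequeue 6; queue=[2]; order=5,3,4,7,1,0,6
step 8: dequeue 2; queue=[(empty)]; order=5,3,4,7,1,0,6,2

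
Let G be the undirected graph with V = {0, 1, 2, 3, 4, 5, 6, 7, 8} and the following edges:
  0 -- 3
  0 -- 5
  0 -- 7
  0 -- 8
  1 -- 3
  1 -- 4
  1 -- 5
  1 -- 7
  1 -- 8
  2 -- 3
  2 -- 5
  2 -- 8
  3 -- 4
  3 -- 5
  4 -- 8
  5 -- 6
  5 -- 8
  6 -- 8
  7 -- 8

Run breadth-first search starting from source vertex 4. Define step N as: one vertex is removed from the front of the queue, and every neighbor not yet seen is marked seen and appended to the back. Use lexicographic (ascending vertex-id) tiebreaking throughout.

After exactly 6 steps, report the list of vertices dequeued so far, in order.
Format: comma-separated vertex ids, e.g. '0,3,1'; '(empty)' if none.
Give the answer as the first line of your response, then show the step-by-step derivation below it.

4,1,3,8,5,7

step 1: dequeue 4; queue=[1,3,8]; order=4
step 2: dequeue 1; queue=[3,8,5,7]; order=4,1
step 3: dequeue 3; queue=[8,5,7,0,2]; order=4,1,3
step 4: dequeue 8; queue=[5,7,0,2,6]; order=4,1,3,8
step 5: dequeue 5; queue=[7,0,2,6]; order=4,1,3,8,5
step 6: dequeue 7; queue=[0,2,6]; order=4,1,3,8,5,7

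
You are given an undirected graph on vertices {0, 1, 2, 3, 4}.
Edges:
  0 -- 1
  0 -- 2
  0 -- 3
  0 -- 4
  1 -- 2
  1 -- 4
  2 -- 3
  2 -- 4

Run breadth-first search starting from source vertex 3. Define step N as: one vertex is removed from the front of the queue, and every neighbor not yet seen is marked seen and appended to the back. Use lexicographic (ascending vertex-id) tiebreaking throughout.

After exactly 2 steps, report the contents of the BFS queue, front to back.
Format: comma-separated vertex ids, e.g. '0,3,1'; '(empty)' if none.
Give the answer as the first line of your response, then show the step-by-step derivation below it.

2,1,4

step 1: dequeue 3; queue=[0,2]; order=3
step 2: dequeue 0; queue=[2,1,4]; order=3,0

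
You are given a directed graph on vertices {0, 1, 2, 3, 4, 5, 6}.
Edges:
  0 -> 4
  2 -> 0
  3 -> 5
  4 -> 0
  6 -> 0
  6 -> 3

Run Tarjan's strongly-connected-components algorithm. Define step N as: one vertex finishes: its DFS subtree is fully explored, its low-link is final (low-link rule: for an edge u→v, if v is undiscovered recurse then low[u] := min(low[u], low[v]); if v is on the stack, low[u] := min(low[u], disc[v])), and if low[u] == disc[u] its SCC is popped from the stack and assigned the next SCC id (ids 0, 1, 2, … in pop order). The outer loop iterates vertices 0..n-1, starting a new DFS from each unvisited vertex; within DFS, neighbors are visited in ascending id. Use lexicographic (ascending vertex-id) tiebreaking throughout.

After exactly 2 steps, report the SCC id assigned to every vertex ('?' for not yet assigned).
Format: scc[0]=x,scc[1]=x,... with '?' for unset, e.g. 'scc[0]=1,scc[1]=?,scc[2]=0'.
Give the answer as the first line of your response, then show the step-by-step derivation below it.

scc[0]=0,scc[1]=?,scc[2]=?,scc[3]=?,scc[4]=0,scc[5]=?,scc[6]=?

step 1: low=(low[0]=0,low[1]=?,low[2]=?,low[3]=?,low[4]=0,low[5]=?,low[6]=?); scc=(scc[0]=?,scc[1]=?,scc[2]=?,scc[3]=?,scc[4]=?,scc[5]=?,scc[6]=?)
step 2: low=(low[0]=0,low[1]=?,low[2]=?,low[3]=?,low[4]=0,low[5]=?,low[6]=?); scc=(scc[0]=0,scc[1]=?,scc[2]=?,scc[3]=?,scc[4]=0,scc[5]=?,scc[6]=?)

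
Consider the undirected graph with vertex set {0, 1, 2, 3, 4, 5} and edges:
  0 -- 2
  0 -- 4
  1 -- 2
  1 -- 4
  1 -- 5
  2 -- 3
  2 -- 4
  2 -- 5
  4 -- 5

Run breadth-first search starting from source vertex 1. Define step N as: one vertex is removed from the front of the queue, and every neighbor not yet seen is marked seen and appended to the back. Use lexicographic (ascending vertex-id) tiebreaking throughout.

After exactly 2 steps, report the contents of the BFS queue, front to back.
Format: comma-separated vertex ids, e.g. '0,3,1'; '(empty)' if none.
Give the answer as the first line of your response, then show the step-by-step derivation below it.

4,5,0,3

step 1: dequeue 1; queue=[2,4,5]; order=1
step 2: dequeue 2; queue=[4,5,0,3]; order=1,2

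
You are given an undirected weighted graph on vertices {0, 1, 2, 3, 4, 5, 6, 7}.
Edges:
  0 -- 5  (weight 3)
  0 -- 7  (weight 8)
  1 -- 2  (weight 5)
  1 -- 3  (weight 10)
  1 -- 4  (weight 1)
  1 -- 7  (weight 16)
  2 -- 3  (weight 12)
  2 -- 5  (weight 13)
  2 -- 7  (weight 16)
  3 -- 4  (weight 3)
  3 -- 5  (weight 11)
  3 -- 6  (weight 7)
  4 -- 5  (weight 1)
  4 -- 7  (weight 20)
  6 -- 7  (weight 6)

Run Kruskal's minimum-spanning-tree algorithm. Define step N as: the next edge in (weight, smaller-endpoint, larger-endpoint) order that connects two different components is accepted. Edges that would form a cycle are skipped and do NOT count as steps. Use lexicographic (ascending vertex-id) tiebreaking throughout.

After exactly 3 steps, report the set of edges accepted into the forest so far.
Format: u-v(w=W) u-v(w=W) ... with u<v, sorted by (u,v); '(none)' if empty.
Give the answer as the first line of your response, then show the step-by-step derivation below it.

0-5(w=3) 1-4(w=1) 4-5(w=1)

step 1: add edge 1-4 (w=1); MST = {1-4(w=1)}
step 2: add edge 4-5 (w=1); MST = {1-4(w=1) 4-5(w=1)}
step 3: add edge 0-5 (w=3); MST = {0-5(w=3) 1-4(w=1) 4-5(w=1)}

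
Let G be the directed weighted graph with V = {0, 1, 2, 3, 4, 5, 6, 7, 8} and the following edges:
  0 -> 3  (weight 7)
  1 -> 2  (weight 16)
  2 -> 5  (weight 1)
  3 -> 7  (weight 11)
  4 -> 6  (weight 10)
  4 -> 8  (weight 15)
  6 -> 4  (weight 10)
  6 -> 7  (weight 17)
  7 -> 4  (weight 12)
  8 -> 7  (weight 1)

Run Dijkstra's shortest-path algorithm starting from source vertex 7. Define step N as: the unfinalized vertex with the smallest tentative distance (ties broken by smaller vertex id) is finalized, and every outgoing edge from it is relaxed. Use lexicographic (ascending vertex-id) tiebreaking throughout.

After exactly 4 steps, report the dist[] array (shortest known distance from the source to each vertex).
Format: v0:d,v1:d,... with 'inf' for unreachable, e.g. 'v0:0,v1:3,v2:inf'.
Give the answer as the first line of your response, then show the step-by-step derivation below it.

v0:inf,v1:inf,v2:inf,v3:inf,v4:12,v5:inf,v6:22,v7:0,v8:27

step 1: dist = v0:inf,v1:inf,v2:inf,v3:inf,v4:12,v5:inf,v6:inf,v7:0,v8:inf
step 2: dist = v0:inf,v1:inf,v2:inf,v3:inf,v4:12,v5:inf,v6:22,v7:0,v8:27
step 3: dist = v0:inf,v1:inf,v2:inf,v3:inf,v4:12,v5:inf,v6:22,v7:0,v8:27
step 4: dist = v0:inf,v1:inf,v2:inf,v3:inf,v4:12,v5:inf,v6:22,v7:0,v8:27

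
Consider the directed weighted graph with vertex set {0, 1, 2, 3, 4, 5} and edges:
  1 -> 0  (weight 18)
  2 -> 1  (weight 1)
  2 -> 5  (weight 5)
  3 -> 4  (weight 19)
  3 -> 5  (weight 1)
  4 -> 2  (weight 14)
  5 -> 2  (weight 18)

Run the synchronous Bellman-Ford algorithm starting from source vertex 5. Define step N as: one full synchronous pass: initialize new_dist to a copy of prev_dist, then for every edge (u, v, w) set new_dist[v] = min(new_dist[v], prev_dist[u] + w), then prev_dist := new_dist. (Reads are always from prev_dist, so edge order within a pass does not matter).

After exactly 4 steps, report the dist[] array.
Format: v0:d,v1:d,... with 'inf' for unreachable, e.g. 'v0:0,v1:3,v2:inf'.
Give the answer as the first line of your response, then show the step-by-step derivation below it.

v0:37,v1:19,v2:18,v3:inf,v4:inf,v5:0

step 1: dist = v0:inf,v1:inf,v2:18,v3:inf,v4:inf,v5:0
step 2: dist = v0:inf,v1:19,v2:18,v3:inf,v4:inf,v5:0
step 3: dist = v0:37,v1:19,v2:18,v3:inf,v4:inf,v5:0
step 4: dist = v0:37,v1:19,v2:18,v3:inf,v4:inf,v5:0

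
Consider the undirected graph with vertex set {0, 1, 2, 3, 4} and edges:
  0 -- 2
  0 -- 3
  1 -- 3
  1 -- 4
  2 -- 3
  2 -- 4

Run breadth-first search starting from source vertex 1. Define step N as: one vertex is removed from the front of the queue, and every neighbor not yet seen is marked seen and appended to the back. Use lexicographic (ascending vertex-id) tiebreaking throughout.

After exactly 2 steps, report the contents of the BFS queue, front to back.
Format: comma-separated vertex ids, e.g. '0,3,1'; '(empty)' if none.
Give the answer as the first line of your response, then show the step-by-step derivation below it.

4,0,2

step 1: dequeue 1; queue=[3,4]; order=1
step 2: dequeue 3; queue=[4,0,2]; order=1,3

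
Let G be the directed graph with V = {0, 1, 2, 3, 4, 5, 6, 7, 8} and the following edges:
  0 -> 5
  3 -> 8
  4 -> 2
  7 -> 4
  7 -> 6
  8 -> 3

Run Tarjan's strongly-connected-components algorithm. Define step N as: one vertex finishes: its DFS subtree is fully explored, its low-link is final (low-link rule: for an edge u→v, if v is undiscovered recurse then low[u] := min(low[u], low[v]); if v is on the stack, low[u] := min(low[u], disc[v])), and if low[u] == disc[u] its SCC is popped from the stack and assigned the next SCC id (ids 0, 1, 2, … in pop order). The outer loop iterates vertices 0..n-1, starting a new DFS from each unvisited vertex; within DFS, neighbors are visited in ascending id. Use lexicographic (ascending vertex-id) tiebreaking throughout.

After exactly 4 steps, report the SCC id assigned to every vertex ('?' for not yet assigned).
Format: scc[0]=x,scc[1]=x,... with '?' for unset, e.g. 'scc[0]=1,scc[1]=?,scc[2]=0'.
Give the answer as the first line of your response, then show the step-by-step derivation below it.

scc[0]=1,scc[1]=2,scc[2]=3,scc[3]=?,scc[4]=?,scc[5]=0,scc[6]=?,scc[7]=?,scc[8]=?

step 1: low=(low[0]=0,low[1]=?,low[2]=?,low[3]=?,low[4]=?,low[5]=1,low[6]=?,low[7]=?,low[8]=?); scc=(scc[0]=?,scc[1]=?,scc[2]=?,scc[3]=?,scc[4]=?,scc[5]=0,scc[6]=?,scc[7]=?,scc[8]=?)
step 2: low=(low[0]=0,low[1]=?,low[2]=?,low[3]=?,low[4]=?,low[5]=1,low[6]=?,low[7]=?,low[8]=?); scc=(scc[0]=1,scc[1]=?,scc[2]=?,scc[3]=?,scc[4]=?,scc[5]=0,scc[6]=?,scc[7]=?,scc[8]=?)
step 3: low=(low[0]=0,low[1]=2,low[2]=?,low[3]=?,low[4]=?,low[5]=1,low[6]=?,low[7]=?,low[8]=?); scc=(scc[0]=1,scc[1]=2,scc[2]=?,scc[3]=?,scc[4]=?,scc[5]=0,scc[6]=?,scc[7]=?,scc[8]=?)
step 4: low=(low[0]=0,low[1]=2,low[2]=3,low[3]=?,low[4]=?,low[5]=1,low[6]=?,low[7]=?,low[8]=?); scc=(scc[0]=1,scc[1]=2,scc[2]=3,scc[3]=?,scc[4]=?,scc[5]=0,scc[6]=?,scc[7]=?,scc[8]=?)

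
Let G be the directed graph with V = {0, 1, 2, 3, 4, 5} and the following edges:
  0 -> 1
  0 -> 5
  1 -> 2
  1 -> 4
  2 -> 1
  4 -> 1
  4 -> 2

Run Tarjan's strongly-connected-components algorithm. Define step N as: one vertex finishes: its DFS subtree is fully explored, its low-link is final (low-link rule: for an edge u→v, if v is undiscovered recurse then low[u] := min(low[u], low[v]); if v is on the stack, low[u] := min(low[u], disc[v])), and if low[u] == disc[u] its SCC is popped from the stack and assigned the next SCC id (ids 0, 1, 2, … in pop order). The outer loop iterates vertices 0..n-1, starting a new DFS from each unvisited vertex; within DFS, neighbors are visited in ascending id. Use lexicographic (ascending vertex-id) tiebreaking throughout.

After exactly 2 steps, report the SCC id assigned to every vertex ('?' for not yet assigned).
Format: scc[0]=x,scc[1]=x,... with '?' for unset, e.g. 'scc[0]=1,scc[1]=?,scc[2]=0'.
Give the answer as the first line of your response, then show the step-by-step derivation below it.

scc[0]=?,scc[1]=?,scc[2]=?,scc[3]=?,scc[4]=?,scc[5]=?

step 1: low=(low[0]=0,low[1]=1,low[2]=1,low[3]=?,low[4]=?,low[5]=?); scc=(scc[0]=?,scc[1]=?,scc[2]=?,scc[3]=?,scc[4]=?,scc[5]=?)
step 2: low=(low[0]=0,low[1]=1,low[2]=1,low[3]=?,low[4]=1,low[5]=?); scc=(scc[0]=?,scc[1]=?,scc[2]=?,scc[3]=?,scc[4]=?,scc[5]=?)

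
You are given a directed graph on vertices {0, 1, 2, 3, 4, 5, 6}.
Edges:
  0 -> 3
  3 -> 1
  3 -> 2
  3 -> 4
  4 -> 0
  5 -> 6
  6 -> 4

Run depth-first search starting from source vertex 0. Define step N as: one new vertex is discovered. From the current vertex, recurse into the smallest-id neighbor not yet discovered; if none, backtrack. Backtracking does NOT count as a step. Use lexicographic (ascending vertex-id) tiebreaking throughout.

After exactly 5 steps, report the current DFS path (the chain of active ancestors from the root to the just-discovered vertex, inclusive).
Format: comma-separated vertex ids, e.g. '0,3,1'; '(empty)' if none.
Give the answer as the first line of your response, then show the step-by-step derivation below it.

0,3,4

step 1: discover 0; path=0; order=0
step 2: discover 3; path=0>3; order=0,3
step 3: discover 1; path=0>3>1; order=0,3,1
step 4: discover 2; path=0>3>2; order=0,3,1,2
step 5: discover 4; path=0>3>4; order=0,3,1,2,4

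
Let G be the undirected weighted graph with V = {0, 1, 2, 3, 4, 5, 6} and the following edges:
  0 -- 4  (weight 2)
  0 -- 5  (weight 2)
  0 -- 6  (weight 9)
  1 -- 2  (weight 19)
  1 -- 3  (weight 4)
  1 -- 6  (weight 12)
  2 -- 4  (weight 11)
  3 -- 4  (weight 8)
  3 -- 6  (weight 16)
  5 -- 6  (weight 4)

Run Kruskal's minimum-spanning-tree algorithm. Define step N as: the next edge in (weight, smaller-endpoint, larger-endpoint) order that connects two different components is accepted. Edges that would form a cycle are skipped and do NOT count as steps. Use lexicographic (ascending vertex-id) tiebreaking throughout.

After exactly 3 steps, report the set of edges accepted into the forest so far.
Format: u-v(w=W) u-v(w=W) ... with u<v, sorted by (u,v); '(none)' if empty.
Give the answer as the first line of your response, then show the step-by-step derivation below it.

0-4(w=2) 0-5(w=2) 1-3(w=4)

step 1: add edge 0-4 (w=2); MST = {0-4(w=2)}
step 2: add edge 0-5 (w=2); MST = {0-4(w=2) 0-5(w=2)}
step 3: add edge 1-3 (w=4); MST = {0-4(w=2) 0-5(w=2) 1-3(w=4)}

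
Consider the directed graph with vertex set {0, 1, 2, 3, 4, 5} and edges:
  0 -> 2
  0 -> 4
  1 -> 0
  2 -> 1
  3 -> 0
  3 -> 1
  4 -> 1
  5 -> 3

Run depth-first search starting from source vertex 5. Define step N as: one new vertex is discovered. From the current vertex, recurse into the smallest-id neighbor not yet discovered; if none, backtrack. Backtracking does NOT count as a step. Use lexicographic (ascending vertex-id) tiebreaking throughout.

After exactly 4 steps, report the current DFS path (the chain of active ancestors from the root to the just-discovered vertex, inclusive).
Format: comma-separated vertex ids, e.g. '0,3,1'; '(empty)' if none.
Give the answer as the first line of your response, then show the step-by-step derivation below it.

5,3,0,2

step 1: discover 5; path=5; order=5
step 2: discover 3; path=5>3; order=5,3
step 3: discover 0; path=5>3>0; order=5,3,0
step 4: discover 2; path=5>3>0>2; order=5,3,0,2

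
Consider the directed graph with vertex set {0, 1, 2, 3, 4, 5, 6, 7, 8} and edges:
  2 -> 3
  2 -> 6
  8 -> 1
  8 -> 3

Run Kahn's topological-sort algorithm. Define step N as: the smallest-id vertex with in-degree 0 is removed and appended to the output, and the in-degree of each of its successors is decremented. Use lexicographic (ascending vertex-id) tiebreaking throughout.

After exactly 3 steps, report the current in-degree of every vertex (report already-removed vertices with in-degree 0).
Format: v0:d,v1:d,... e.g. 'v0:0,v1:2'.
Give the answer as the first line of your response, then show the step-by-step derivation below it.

v0:0,v1:1,v2:0,v3:1,v4:0,v5:0,v6:0,v7:0,v8:0

step 1: output 0; order=[0]; indeg=(0,1,0,2,0,0,1,0,0)
step 2: output 2; order=[0,2]; indeg=(0,1,0,1,0,0,0,0,0)
step 3: output 4; order=[0,2,4]; indeg=(0,1,0,1,0,0,0,0,0)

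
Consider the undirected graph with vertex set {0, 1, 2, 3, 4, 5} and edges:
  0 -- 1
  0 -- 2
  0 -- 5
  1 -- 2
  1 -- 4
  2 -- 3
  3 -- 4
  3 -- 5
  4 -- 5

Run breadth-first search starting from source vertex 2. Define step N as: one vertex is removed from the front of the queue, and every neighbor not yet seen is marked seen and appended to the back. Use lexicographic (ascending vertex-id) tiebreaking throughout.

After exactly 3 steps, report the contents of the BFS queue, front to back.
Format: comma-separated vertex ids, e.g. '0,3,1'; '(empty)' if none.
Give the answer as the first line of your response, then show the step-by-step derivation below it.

3,5,4

step 1: dequeue 2; queue=[0,1,3]; order=2
step 2: dequeue 0; queue=[1,3,5]; order=2,0
step 3: dequeue 1; queue=[3,5,4]; order=2,0,1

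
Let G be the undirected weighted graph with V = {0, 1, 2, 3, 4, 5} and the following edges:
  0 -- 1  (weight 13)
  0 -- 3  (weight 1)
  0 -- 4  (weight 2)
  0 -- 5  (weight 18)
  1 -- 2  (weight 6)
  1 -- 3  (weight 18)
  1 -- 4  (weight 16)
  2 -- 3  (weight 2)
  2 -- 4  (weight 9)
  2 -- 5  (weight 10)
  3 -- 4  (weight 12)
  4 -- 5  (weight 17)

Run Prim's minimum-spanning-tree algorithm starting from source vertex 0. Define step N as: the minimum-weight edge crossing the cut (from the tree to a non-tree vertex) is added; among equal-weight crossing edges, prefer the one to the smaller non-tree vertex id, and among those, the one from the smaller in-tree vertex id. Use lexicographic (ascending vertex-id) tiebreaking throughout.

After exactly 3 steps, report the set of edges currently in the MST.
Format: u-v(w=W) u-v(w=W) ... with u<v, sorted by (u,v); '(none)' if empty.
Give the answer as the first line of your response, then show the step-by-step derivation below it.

0-3(w=1) 0-4(w=2) 2-3(w=2)

step 1: add edge 0-3 (w=1); MST = {0-3(w=1)}
step 2: add edge 2-3 (w=2); MST = {0-3(w=1) 2-3(w=2)}
step 3: add edge 0-4 (w=2); MST = {0-3(w=1) 0-4(w=2) 2-3(w=2)}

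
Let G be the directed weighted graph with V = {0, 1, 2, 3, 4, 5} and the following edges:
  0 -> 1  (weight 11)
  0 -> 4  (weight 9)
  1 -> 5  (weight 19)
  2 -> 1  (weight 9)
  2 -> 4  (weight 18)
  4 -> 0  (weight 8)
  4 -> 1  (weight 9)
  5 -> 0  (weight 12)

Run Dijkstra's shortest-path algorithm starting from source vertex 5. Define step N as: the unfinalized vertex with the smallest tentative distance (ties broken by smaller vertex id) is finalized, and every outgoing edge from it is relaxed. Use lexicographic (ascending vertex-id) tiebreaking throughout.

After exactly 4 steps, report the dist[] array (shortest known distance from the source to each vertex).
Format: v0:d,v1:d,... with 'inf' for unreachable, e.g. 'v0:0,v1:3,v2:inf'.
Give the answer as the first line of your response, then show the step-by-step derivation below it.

v0:12,v1:23,v2:inf,v3:inf,v4:21,v5:0

step 1: dist = v0:12,v1:inf,v2:inf,v3:inf,v4:inf,v5:0
step 2: dist = v0:12,v1:23,v2:inf,v3:inf,v4:21,v5:0
step 3: dist = v0:12,v1:23,v2:inf,v3:inf,v4:21,v5:0
step 4: dist = v0:12,v1:23,v2:inf,v3:inf,v4:21,v5:0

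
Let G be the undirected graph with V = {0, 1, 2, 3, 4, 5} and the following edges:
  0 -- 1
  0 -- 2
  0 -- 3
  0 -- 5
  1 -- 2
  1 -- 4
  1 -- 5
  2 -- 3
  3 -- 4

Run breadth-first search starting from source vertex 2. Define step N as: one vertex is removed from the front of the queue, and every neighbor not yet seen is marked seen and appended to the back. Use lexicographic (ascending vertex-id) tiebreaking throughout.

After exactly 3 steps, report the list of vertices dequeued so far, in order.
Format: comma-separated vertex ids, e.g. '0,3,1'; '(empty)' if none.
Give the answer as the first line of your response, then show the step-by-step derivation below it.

2,0,1

step 1: dequeue 2; queue=[0,1,3]; order=2
step 2: dequeue 0; queue=[1,3,5]; order=2,0
step 3: dequeue 1; queue=[3,5,4]; order=2,0,1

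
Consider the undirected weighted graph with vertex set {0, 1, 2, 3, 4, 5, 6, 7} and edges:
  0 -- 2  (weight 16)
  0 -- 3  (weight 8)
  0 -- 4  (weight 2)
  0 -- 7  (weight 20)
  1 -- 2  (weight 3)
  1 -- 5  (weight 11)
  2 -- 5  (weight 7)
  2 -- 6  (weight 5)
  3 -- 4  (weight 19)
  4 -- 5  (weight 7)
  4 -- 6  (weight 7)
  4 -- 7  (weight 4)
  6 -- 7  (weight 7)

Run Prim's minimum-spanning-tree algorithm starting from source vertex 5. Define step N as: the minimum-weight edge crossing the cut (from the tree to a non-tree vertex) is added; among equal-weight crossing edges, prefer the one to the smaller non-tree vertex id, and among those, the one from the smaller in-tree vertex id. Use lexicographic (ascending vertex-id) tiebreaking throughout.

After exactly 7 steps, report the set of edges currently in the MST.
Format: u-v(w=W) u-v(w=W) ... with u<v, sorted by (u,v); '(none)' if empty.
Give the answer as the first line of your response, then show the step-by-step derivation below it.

0-3(w=8) 0-4(w=2) 1-2(w=3) 2-5(w=7) 2-6(w=5) 4-5(w=7) 4-7(w=4)

step 1: add edge 2-5 (w=7); MST = {2-5(w=7)}
step 2: add edge 1-2 (w=3); MST = {1-2(w=3) 2-5(w=7)}
step 3: add edge 2-6 (w=5); MST = {1-2(w=3) 2-5(w=7) 2-6(w=5)}
step 4: add edge 4-5 (w=7); MST = {1-2(w=3) 2-5(w=7) 2-6(w=5) 4-5(w=7)}
step 5: add edge 0-4 (w=2); MST = {0-4(w=2) 1-2(w=3) 2-5(w=7) 2-6(w=5) 4-5(w=7)}
step 6: add edge 4-7 (w=4); MST = {0-4(w=2) 1-2(w=3) 2-5(w=7) 2-6(w=5) 4-5(w=7) 4-7(w=4)}
step 7: add edge 0-3 (w=8); MST = {0-3(w=8) 0-4(w=2) 1-2(w=3) 2-5(w=7) 2-6(w=5) 4-5(w=7) 4-7(w=4)}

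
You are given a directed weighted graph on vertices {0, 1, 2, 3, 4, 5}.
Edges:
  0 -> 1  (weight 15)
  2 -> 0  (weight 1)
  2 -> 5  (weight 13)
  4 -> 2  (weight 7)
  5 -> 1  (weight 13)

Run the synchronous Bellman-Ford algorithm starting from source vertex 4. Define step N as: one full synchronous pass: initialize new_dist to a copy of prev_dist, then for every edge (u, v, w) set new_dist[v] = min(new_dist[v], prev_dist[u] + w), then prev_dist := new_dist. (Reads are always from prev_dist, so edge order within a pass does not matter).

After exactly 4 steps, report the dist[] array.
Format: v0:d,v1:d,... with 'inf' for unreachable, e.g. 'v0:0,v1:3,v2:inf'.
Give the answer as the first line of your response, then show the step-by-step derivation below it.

v0:8,v1:23,v2:7,v3:inf,v4:0,v5:20

step 1: dist = v0:inf,v1:inf,v2:7,v3:inf,v4:0,v5:inf
step 2: dist = v0:8,v1:inf,v2:7,v3:inf,v4:0,v5:20
step 3: dist = v0:8,v1:23,v2:7,v3:inf,v4:0,v5:20
step 4: dist = v0:8,v1:23,v2:7,v3:inf,v4:0,v5:20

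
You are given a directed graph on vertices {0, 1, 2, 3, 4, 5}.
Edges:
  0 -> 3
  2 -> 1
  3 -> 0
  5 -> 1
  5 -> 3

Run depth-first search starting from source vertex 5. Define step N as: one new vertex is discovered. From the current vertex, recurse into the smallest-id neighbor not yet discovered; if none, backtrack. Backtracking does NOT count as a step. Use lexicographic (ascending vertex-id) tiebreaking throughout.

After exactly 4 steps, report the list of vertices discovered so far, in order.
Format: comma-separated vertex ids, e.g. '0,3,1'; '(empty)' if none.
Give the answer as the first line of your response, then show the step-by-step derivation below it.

5,1,3,0

step 1: discover 5; path=5; order=5
step 2: discover 1; path=5>1; order=5,1
step 3: discover 3; path=5>3; order=5,1,3
step 4: discover 0; path=5>3>0; order=5,1,3,0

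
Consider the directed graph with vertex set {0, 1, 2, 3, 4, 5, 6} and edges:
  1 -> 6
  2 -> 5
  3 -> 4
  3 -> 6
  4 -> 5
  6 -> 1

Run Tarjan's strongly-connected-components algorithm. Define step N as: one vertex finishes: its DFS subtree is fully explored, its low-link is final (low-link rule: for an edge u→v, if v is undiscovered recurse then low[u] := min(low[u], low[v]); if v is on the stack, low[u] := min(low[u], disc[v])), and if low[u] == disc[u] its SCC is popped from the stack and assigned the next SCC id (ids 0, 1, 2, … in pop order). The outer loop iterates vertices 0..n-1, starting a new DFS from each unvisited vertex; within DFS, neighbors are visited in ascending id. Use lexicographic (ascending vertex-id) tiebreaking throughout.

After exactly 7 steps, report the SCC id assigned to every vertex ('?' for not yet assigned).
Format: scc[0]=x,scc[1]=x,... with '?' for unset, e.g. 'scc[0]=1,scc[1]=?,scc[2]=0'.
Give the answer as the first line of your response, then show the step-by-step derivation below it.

scc[0]=0,scc[1]=1,scc[2]=3,scc[3]=5,scc[4]=4,scc[5]=2,scc[6]=1

step 1: low=(low[0]=0,low[1]=?,low[2]=?,low[3]=?,low[4]=?,low[5]=?,low[6]=?); scc=(scc[0]=0,scc[1]=?,scc[2]=?,scc[3]=?,scc[4]=?,scc[5]=?,scc[6]=?)
step 2: low=(low[0]=0,low[1]=1,low[2]=?,low[3]=?,low[4]=?,low[5]=?,low[6]=1); scc=(scc[0]=0,scc[1]=?,scc[2]=?,scc[3]=?,scc[4]=?,scc[5]=?,scc[6]=?)
step 3: low=(low[0]=0,low[1]=1,low[2]=?,low[3]=?,low[4]=?,low[5]=?,low[6]=1); scc=(scc[0]=0,scc[1]=1,scc[2]=?,scc[3]=?,scc[4]=?,scc[5]=?,scc[6]=1)
step 4: low=(low[0]=0,low[1]=1,low[2]=3,low[3]=?,low[4]=?,low[5]=4,low[6]=1); scc=(scc[0]=0,scc[1]=1,scc[2]=?,scc[3]=?,scc[4]=?,scc[5]=2,scc[6]=1)
step 5: low=(low[0]=0,low[1]=1,low[2]=3,low[3]=?,low[4]=?,low[5]=4,low[6]=1); scc=(scc[0]=0,scc[1]=1,scc[2]=3,scc[3]=?,scc[4]=?,scc[5]=2,scc[6]=1)
step 6: low=(low[0]=0,low[1]=1,low[2]=3,low[3]=5,low[4]=6,low[5]=4,low[6]=1); scc=(scc[0]=0,scc[1]=1,scc[2]=3,scc[3]=?,scc[4]=4,scc[5]=2,scc[6]=1)
step 7: low=(low[0]=0,low[1]=1,low[2]=3,low[3]=5,low[4]=6,low[5]=4,low[6]=1); scc=(scc[0]=0,scc[1]=1,scc[2]=3,scc[3]=5,scc[4]=4,scc[5]=2,scc[6]=1)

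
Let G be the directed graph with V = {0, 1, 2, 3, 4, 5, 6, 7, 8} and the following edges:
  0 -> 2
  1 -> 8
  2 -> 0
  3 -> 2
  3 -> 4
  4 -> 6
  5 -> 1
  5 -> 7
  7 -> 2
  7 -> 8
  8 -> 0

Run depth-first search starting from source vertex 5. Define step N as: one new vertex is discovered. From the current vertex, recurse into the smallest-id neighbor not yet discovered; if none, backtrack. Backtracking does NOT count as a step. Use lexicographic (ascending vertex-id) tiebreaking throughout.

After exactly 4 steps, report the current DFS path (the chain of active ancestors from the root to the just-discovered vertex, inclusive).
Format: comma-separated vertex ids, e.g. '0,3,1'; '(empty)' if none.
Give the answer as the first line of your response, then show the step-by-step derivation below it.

5,1,8,0

step 1: discover 5; path=5; order=5
step 2: discover 1; path=5>1; order=5,1
step 3: discover 8; path=5>1>8; order=5,1,8
step 4: discover 0; path=5>1>8>0; order=5,1,8,0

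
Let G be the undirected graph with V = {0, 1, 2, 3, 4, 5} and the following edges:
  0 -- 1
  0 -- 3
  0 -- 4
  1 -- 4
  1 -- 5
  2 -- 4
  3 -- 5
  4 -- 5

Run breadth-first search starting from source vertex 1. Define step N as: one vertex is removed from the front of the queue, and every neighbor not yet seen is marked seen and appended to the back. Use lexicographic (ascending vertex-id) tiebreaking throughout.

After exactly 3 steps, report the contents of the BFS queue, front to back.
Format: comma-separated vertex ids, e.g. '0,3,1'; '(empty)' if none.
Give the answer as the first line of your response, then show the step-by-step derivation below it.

5,3,2

step 1: dequeue 1; queue=[0,4,5]; order=1
step 2: dequeue 0; queue=[4,5,3]; order=1,0
step 3: dequeue 4; queue=[5,3,2]; order=1,0,4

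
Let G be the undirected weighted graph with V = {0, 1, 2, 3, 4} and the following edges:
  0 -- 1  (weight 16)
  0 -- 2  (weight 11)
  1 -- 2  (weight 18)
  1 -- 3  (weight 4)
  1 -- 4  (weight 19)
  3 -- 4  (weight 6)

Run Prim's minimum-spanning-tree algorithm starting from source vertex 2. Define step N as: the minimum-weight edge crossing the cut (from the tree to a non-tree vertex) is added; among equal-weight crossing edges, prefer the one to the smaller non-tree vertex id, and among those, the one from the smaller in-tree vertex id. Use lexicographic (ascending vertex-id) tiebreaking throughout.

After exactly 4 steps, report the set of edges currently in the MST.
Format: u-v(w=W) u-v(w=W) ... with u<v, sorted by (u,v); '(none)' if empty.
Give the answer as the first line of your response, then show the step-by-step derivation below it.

0-1(w=16) 0-2(w=11) 1-3(w=4) 3-4(w=6)

step 1: add edge 0-2 (w=11); MST = {0-2(w=11)}
step 2: add edge 0-1 (w=16); MST = {0-1(w=16) 0-2(w=11)}
step 3: add edge 1-3 (w=4); MST = {0-1(w=16) 0-2(w=11) 1-3(w=4)}
step 4: add edge 3-4 (w=6); MST = {0-1(w=16) 0-2(w=11) 1-3(w=4) 3-4(w=6)}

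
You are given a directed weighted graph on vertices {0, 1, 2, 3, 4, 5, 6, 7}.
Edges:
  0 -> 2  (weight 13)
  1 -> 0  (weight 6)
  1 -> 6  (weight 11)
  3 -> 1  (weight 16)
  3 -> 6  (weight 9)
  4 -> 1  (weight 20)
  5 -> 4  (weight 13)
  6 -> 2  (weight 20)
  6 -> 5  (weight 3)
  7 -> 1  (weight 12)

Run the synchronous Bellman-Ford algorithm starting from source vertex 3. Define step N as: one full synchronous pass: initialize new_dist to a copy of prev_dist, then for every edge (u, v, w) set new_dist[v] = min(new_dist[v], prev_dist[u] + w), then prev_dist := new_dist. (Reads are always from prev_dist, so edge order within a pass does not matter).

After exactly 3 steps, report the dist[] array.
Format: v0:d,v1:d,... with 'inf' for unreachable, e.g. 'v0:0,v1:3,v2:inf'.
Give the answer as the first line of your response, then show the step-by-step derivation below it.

v0:22,v1:16,v2:29,v3:0,v4:25,v5:12,v6:9,v7:inf

step 1: dist = v0:inf,v1:16,v2:inf,v3:0,v4:inf,v5:inf,v6:9,v7:inf
step 2: dist = v0:22,v1:16,v2:29,v3:0,v4:inf,v5:12,v6:9,v7:inf
step 3: dist = v0:22,v1:16,v2:29,v3:0,v4:25,v5:12,v6:9,v7:inf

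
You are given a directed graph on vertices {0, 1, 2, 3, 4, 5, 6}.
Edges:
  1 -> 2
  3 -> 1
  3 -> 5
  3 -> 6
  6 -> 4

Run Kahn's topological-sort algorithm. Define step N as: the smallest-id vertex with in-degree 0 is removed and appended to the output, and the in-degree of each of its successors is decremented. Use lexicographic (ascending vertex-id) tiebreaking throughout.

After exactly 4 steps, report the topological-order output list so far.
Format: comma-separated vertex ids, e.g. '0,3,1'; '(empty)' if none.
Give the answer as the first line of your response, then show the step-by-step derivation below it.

0,3,1,2

step 1: output 0; order=[0]; indeg=(0,1,1,0,1,1,1)
step 2: output 3; order=[0,3]; indeg=(0,0,1,0,1,0,0)
step 3: output 1; order=[0,3,1]; indeg=(0,0,0,0,1,0,0)
step 4: output 2; order=[0,3,1,2]; indeg=(0,0,0,0,1,0,0)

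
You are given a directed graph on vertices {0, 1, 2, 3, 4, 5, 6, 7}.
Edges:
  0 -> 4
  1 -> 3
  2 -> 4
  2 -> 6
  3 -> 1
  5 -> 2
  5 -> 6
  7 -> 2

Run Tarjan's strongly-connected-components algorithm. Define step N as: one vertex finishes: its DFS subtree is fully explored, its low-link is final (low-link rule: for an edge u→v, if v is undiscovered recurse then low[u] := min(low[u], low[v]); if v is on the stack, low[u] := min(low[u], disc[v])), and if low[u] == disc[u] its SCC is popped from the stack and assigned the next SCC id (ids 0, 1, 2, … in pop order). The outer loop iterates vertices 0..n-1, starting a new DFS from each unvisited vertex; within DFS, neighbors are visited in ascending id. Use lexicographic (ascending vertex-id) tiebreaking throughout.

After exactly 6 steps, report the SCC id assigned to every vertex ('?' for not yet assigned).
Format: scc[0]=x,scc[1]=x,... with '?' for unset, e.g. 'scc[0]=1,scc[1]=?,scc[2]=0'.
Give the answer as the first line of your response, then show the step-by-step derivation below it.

scc[0]=1,scc[1]=2,scc[2]=4,scc[3]=2,scc[4]=0,scc[5]=?,scc[6]=3,scc[7]=?

step 1: low=(low[0]=0,low[1]=?,low[2]=?,low[3]=?,low[4]=1,low[5]=?,low[6]=?,low[7]=?); scc=(scc[0]=?,scc[1]=?,scc[2]=?,scc[3]=?,scc[4]=0,scc[5]=?,scc[6]=?,scc[7]=?)
step 2: low=(low[0]=0,low[1]=?,low[2]=?,low[3]=?,low[4]=1,low[5]=?,low[6]=?,low[7]=?); scc=(scc[0]=1,scc[1]=?,scc[2]=?,scc[3]=?,scc[4]=0,scc[5]=?,scc[6]=?,scc[7]=?)
step 3: low=(low[0]=0,low[1]=2,low[2]=?,low[3]=2,low[4]=1,low[5]=?,low[6]=?,low[7]=?); scc=(scc[0]=1,scc[1]=?,scc[2]=?,scc[3]=?,scc[4]=0,scc[5]=?,scc[6]=?,scc[7]=?)
step 4: low=(low[0]=0,low[1]=2,low[2]=?,low[3]=2,low[4]=1,low[5]=?,low[6]=?,low[7]=?); scc=(scc[0]=1,scc[1]=2,scc[2]=?,scc[3]=2,scc[4]=0,scc[5]=?,scc[6]=?,scc[7]=?)
step 5: low=(low[0]=0,low[1]=2,low[2]=4,low[3]=2,low[4]=1,low[5]=?,low[6]=5,low[7]=?); scc=(scc[0]=1,scc[1]=2,scc[2]=?,scc[3]=2,scc[4]=0,scc[5]=?,scc[6]=3,scc[7]=?)
step 6: low=(low[0]=0,low[1]=2,low[2]=4,low[3]=2,low[4]=1,low[5]=?,low[6]=5,low[7]=?); scc=(scc[0]=1,scc[1]=2,scc[2]=4,scc[3]=2,scc[4]=0,scc[5]=?,scc[6]=3,scc[7]=?)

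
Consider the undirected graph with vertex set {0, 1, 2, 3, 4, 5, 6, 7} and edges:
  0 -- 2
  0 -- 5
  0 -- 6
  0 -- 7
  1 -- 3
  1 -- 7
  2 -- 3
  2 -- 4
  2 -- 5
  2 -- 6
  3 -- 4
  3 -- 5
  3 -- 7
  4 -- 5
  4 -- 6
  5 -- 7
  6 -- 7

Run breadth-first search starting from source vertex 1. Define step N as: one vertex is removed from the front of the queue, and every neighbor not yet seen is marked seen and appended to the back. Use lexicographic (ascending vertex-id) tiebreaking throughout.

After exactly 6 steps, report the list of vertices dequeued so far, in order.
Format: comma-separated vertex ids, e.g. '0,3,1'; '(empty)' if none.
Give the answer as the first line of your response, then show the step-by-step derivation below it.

1,3,7,2,4,5

step 1: dequeue 1; queue=[3,7]; order=1
step 2: dequeue 3; queue=[7,2,4,5]; order=1,3
step 3: dequeue 7; queue=[2,4,5,0,6]; order=1,3,7
step 4: dequeue 2; queue=[4,5,0,6]; order=1,3,7,2
step 5: dequeue 4; queue=[5,0,6]; order=1,3,7,2,4
step 6: dequeue 5; queue=[0,6]; order=1,3,7,2,4,5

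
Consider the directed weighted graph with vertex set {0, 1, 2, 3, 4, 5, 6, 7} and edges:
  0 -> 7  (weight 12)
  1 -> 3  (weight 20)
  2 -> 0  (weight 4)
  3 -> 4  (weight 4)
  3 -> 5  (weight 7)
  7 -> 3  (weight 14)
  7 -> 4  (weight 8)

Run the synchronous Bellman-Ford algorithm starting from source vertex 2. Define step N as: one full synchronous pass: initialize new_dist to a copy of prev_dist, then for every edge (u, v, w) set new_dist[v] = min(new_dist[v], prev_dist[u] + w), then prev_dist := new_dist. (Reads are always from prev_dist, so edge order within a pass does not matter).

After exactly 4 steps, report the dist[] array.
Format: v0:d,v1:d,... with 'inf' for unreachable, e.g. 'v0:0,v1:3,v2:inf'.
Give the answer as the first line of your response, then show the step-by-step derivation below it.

v0:4,v1:inf,v2:0,v3:30,v4:24,v5:37,v6:inf,v7:16

step 1: dist = v0:4,v1:inf,v2:0,v3:inf,v4:inf,v5:inf,v6:inf,v7:inf
step 2: dist = v0:4,v1:inf,v2:0,v3:inf,v4:inf,v5:inf,v6:inf,v7:16
step 3: dist = v0:4,v1:inf,v2:0,v3:30,v4:24,v5:inf,v6:inf,v7:16
step 4: dist = v0:4,v1:inf,v2:0,v3:30,v4:24,v5:37,v6:inf,v7:16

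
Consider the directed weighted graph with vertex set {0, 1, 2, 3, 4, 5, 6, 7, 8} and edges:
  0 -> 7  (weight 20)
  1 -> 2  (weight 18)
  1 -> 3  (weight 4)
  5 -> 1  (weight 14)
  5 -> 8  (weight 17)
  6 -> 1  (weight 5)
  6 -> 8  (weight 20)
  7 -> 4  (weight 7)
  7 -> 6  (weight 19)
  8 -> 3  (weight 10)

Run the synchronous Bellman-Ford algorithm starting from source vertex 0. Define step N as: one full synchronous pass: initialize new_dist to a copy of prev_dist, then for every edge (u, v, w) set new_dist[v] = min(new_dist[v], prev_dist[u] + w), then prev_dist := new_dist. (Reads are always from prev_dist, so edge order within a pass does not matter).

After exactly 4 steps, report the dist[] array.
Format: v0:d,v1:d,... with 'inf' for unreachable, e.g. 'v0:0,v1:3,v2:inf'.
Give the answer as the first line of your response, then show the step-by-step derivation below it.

v0:0,v1:44,v2:62,v3:48,v4:27,v5:inf,v6:39,v7:20,v8:59

step 1: dist = v0:0,v1:inf,v2:inf,v3:inf,v4:inf,v5:inf,v6:inf,v7:20,v8:inf
step 2: dist = v0:0,v1:inf,v2:inf,v3:inf,v4:27,v5:inf,v6:39,v7:20,v8:inf
step 3: dist = v0:0,v1:44,v2:inf,v3:inf,v4:27,v5:inf,v6:39,v7:20,v8:59
step 4: dist = v0:0,v1:44,v2:62,v3:48,v4:27,v5:inf,v6:39,v7:20,v8:59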